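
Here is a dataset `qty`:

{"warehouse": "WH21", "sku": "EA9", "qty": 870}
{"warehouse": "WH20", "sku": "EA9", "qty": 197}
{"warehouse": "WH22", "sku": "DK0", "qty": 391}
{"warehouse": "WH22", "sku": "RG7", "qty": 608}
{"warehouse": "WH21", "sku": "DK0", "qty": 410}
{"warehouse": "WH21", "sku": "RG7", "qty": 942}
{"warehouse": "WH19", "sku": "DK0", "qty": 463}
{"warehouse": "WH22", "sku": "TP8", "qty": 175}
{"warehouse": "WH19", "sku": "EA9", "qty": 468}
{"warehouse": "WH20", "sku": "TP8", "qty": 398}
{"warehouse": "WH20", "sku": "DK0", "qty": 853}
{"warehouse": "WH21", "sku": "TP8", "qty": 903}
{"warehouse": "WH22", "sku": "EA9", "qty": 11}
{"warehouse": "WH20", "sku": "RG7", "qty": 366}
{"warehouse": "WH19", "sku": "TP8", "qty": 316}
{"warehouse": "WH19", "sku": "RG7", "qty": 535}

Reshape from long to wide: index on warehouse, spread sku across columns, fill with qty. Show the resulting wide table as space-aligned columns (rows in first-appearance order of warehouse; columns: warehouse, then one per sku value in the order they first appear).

Columns: warehouse plus the 4 distinct sku values (EA9, DK0, RG7, TP8).
For example, row WH21 column EA9 takes qty=870 from the long row (WH21, EA9).

warehouse  EA9  DK0  RG7  TP8
WH21       870  410  942  903
WH20       197  853  366  398
WH22       11   391  608  175
WH19       468  463  535  316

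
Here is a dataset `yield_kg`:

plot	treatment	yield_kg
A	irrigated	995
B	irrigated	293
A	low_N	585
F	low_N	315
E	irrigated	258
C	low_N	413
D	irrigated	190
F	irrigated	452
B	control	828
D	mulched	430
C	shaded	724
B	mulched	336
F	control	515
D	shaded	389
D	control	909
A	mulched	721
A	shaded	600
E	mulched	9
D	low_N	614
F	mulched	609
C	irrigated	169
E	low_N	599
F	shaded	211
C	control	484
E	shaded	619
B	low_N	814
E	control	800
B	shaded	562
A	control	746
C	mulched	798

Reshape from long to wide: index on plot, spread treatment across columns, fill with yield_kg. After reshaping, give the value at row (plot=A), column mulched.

Wide layout: rows indexed by plot, columns are the 5 distinct treatment values (irrigated, low_N, control, mulched, shaded).
Cell (plot=A, treatment=mulched) draws from the long row where plot=A and treatment=mulched, which has yield_kg=721.

721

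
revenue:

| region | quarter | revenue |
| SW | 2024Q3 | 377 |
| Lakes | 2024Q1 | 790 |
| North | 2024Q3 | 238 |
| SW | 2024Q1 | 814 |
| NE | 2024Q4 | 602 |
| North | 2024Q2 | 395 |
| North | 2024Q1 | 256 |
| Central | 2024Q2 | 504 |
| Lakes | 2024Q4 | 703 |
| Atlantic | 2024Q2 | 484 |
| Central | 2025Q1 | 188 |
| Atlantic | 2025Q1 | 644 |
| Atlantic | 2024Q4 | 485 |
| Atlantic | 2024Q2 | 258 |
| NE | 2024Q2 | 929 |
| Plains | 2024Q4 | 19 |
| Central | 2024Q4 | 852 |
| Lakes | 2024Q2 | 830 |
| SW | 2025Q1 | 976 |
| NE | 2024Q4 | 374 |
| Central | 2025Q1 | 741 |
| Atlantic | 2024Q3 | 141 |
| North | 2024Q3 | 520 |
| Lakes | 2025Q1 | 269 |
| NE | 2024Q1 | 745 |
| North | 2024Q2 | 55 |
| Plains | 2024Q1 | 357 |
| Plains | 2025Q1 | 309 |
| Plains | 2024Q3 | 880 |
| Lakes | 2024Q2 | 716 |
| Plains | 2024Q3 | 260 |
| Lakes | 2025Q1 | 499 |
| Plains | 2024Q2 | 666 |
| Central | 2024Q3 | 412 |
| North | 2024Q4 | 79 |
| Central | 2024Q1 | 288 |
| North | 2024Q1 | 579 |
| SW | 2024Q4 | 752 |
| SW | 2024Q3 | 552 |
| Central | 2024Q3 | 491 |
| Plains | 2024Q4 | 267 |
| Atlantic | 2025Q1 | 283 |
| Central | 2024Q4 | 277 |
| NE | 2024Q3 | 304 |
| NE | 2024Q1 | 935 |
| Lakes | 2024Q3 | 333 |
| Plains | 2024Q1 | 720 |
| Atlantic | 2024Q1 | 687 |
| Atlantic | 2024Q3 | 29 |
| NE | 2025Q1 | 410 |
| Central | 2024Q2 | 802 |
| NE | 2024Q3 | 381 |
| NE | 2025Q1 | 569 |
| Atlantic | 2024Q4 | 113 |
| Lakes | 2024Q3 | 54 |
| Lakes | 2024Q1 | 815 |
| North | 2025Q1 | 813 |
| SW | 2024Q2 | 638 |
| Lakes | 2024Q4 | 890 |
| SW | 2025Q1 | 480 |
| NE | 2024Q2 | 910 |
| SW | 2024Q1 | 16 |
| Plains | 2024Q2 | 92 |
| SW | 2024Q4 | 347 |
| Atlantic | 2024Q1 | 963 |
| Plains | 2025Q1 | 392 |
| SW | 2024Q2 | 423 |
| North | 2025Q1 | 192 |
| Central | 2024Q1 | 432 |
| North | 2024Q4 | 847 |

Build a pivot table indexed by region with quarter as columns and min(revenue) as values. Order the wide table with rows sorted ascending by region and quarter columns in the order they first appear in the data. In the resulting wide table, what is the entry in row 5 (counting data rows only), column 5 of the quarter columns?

192

With rows sorted ascending by region, row 5 is region=North. quarter columns in first-appearance order: 2024Q3, 2024Q1, 2024Q4, 2024Q2, 2025Q1; column 5 is 2025Q1.
Long rows with region=North, quarter=2025Q1: min(813, 192) = 192.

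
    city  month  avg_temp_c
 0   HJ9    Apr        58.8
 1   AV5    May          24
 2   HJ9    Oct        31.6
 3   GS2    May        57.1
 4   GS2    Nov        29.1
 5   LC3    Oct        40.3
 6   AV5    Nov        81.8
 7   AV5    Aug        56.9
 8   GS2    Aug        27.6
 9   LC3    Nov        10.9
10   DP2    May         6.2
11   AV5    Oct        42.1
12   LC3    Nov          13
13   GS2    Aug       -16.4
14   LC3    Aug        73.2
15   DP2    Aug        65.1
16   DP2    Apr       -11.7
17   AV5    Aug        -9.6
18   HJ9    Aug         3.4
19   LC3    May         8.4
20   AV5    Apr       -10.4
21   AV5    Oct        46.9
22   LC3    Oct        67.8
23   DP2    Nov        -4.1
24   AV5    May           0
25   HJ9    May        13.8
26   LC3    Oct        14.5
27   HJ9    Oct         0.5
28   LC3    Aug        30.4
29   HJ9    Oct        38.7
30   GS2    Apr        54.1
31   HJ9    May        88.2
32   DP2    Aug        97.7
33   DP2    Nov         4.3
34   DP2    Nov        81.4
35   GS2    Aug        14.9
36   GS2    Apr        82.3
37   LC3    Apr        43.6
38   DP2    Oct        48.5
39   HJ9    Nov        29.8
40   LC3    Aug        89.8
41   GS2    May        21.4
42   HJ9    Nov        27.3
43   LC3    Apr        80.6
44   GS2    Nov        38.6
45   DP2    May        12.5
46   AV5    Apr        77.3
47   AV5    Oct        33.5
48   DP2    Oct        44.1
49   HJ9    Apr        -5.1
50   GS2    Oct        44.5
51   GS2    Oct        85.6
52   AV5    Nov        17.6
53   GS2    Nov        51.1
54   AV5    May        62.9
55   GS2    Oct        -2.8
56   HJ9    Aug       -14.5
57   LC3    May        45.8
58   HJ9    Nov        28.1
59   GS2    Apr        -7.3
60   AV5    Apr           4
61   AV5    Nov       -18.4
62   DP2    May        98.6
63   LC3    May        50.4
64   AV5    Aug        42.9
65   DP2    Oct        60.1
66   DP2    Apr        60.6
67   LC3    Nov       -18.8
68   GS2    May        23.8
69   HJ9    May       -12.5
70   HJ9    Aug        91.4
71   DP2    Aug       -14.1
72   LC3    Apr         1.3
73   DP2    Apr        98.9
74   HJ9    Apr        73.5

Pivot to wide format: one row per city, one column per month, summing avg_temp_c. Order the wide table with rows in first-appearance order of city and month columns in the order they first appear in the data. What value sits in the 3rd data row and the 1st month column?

129.1

With rows in first-appearance order of city, row 3 is city=GS2. month columns in first-appearance order: Apr, May, Oct, Nov, Aug; column 1 is Apr.
Long rows with city=GS2, month=Apr: 54.1 + 82.3 + -7.3 = 129.1.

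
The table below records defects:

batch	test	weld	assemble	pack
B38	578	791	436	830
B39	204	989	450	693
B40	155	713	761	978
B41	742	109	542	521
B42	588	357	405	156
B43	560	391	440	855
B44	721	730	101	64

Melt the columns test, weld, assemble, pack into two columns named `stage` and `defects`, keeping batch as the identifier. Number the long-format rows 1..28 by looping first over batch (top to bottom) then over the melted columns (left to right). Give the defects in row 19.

28 rows total (7 × 4). Row 19: index ⌊(19-1)/4⌋ = 4 into batch → B42; (19-1) mod 4 = 2 into the melted columns → assemble.
So row 19 is (B42, assemble, 405); defects = 405.

405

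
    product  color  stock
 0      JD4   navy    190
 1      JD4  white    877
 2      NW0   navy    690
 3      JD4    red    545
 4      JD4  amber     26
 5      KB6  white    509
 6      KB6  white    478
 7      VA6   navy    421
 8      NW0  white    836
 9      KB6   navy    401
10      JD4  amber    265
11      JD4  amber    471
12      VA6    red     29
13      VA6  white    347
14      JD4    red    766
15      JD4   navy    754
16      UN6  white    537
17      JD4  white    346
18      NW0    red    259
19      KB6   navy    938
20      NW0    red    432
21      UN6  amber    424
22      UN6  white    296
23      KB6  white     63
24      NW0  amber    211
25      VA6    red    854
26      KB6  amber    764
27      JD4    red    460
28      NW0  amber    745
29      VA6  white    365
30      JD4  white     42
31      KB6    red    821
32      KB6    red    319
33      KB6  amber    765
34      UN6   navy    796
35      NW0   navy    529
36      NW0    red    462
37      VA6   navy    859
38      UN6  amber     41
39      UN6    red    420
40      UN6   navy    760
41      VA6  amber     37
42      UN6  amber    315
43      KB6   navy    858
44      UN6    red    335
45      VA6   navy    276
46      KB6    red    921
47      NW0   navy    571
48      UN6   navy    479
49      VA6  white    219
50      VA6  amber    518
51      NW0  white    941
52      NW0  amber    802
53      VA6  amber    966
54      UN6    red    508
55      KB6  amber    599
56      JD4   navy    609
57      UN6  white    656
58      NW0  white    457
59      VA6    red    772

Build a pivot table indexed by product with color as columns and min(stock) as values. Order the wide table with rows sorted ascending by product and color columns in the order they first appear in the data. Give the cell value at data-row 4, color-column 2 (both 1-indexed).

296

With rows sorted ascending by product, row 4 is product=UN6. color columns in first-appearance order: navy, white, red, amber; column 2 is white.
Long rows with product=UN6, color=white: min(537, 296, 656) = 296.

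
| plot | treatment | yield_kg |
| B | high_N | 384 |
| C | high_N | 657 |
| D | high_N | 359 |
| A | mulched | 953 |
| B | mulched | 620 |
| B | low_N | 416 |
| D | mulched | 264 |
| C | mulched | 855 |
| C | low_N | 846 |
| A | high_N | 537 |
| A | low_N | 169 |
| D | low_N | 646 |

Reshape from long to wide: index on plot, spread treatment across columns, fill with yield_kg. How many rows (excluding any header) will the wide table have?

4 distinct plot values → 4 rows.

4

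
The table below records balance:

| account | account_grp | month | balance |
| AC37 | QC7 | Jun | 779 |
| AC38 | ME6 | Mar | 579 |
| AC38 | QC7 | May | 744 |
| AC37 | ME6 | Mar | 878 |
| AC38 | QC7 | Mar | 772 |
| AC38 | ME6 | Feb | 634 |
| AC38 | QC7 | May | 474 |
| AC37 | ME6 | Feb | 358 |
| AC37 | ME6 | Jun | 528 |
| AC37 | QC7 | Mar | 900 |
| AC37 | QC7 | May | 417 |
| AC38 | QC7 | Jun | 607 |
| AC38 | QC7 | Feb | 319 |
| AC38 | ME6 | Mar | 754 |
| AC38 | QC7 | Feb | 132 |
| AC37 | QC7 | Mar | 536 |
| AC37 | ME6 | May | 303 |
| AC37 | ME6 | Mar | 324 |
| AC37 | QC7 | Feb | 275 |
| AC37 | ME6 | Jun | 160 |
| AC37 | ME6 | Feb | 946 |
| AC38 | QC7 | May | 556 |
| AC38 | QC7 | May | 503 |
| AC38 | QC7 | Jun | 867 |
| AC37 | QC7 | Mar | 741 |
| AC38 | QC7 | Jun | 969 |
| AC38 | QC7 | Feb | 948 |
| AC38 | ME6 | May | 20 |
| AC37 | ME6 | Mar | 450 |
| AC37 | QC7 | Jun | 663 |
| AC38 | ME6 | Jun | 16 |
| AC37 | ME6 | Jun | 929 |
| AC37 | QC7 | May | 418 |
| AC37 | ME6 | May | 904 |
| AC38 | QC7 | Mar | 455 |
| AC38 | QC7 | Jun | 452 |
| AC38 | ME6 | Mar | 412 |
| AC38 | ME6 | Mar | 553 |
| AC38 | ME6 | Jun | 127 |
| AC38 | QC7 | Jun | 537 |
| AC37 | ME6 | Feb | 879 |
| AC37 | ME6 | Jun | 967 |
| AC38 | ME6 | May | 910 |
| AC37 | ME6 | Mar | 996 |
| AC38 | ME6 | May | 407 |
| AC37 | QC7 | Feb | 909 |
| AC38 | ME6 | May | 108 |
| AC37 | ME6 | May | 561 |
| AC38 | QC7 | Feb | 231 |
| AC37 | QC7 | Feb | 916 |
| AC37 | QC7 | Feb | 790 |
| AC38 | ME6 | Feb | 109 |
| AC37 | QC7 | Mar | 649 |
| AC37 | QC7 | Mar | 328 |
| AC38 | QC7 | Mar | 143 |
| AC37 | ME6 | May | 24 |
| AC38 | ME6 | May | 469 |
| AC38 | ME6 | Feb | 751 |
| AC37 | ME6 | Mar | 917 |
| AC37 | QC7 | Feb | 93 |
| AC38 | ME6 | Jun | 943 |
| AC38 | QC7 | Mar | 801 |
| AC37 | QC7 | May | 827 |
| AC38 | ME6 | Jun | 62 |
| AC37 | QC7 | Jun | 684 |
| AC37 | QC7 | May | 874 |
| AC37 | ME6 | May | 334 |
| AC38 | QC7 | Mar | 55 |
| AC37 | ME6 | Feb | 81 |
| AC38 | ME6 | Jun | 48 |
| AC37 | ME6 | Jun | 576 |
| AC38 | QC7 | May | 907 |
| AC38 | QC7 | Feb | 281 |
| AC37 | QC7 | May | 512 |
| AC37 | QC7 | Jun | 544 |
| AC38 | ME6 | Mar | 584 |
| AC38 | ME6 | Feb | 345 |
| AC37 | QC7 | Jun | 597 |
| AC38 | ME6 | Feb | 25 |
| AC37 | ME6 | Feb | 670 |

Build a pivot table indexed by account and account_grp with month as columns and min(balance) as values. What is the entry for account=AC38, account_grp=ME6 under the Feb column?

25

Rows with account=AC38, account_grp=ME6 and month=Feb: balance values are 634, 109, 751, 345, 25.
min(634, 109, 751, 345, 25) = 25.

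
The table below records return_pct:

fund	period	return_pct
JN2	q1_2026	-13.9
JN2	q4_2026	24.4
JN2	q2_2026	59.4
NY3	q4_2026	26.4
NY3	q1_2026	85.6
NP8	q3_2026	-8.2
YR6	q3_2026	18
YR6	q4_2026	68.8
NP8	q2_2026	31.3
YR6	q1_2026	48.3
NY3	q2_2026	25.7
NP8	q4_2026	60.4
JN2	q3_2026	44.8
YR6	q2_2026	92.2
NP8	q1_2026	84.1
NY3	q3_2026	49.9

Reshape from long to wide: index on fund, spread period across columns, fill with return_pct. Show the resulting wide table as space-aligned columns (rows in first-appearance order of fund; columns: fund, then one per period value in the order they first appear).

Columns: fund plus the 4 distinct period values (q1_2026, q4_2026, q2_2026, q3_2026).
For example, row JN2 column q1_2026 takes return_pct=-13.9 from the long row (JN2, q1_2026).

fund  q1_2026  q4_2026  q2_2026  q3_2026
JN2   -13.9    24.4     59.4     44.8   
NY3   85.6     26.4     25.7     49.9   
NP8   84.1     60.4     31.3     -8.2   
YR6   48.3     68.8     92.2     18     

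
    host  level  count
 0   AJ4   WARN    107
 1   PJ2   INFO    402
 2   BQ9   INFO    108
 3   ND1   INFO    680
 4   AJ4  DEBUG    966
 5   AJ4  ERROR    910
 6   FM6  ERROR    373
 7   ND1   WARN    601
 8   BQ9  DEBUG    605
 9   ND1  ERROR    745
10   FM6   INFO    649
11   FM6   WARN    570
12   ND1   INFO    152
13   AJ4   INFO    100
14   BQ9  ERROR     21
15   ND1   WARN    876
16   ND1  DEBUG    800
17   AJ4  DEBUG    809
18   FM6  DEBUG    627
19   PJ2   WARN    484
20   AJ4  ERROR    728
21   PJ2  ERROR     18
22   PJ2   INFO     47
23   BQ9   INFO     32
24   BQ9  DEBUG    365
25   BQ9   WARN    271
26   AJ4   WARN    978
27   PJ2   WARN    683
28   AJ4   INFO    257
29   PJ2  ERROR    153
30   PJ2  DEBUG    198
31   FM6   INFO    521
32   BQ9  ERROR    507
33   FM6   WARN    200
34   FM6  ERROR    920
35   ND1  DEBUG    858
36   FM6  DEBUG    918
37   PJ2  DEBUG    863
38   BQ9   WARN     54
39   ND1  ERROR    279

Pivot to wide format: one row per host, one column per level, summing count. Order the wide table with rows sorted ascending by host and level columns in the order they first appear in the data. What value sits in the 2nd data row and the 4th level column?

528

With rows sorted ascending by host, row 2 is host=BQ9. level columns in first-appearance order: WARN, INFO, DEBUG, ERROR; column 4 is ERROR.
Long rows with host=BQ9, level=ERROR: 21 + 507 = 528.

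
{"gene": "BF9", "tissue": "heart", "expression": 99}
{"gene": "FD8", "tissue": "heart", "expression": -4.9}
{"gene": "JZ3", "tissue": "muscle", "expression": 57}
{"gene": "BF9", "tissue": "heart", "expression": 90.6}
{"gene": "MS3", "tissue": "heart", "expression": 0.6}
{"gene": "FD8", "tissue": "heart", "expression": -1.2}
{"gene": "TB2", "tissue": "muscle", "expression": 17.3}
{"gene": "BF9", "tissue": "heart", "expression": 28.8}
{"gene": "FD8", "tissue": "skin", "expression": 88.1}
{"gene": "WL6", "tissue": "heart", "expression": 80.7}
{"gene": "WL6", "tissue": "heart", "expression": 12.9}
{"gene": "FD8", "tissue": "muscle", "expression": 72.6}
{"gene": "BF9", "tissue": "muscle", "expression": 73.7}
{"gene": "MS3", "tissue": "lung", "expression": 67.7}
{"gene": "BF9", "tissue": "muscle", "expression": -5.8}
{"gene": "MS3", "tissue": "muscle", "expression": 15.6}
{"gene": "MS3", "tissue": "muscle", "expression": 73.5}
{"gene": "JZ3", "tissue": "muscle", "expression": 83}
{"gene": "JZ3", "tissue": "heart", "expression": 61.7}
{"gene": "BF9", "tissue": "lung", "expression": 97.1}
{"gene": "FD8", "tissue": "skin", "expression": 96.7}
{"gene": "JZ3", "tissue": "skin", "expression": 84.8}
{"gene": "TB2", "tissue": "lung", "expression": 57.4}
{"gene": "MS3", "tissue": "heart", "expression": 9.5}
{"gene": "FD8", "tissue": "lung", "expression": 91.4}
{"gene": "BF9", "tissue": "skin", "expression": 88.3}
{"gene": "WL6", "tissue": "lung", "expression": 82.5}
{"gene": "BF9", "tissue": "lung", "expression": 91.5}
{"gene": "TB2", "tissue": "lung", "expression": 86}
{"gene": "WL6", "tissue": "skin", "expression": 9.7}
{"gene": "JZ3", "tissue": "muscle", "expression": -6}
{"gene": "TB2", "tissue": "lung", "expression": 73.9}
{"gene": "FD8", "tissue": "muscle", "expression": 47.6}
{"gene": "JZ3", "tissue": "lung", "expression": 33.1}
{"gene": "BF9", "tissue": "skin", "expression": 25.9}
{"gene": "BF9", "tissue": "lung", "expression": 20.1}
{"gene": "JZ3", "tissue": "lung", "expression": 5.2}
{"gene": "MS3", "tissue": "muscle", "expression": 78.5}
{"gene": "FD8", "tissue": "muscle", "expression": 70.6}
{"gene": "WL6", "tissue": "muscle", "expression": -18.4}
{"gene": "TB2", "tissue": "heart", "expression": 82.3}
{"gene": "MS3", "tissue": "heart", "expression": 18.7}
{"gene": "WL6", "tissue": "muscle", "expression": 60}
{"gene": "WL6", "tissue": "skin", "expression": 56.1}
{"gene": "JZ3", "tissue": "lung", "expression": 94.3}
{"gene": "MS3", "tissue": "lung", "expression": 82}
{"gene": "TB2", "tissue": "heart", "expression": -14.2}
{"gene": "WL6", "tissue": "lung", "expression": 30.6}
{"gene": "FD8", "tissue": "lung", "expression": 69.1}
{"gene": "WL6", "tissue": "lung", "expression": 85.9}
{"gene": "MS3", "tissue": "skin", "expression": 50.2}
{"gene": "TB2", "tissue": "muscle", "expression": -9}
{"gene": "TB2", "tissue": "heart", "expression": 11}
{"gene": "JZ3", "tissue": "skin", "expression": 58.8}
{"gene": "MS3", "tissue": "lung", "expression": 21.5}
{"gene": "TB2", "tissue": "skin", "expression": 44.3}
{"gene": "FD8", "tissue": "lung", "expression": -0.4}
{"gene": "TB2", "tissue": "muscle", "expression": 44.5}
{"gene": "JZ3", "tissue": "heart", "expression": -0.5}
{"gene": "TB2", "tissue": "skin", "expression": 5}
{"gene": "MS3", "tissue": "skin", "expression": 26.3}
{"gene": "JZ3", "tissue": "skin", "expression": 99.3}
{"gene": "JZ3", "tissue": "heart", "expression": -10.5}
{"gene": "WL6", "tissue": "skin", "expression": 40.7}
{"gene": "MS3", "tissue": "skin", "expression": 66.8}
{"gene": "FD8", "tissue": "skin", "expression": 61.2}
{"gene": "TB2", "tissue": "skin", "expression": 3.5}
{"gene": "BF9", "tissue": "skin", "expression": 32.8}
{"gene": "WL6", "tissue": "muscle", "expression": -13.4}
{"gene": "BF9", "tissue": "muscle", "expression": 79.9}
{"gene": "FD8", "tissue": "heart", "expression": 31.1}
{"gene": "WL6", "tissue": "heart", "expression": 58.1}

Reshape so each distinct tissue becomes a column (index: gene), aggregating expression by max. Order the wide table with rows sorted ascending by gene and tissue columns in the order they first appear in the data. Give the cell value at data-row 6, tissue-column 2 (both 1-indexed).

60

With rows sorted ascending by gene, row 6 is gene=WL6. tissue columns in first-appearance order: heart, muscle, skin, lung; column 2 is muscle.
Long rows with gene=WL6, tissue=muscle: max(-18.4, 60, -13.4) = 60.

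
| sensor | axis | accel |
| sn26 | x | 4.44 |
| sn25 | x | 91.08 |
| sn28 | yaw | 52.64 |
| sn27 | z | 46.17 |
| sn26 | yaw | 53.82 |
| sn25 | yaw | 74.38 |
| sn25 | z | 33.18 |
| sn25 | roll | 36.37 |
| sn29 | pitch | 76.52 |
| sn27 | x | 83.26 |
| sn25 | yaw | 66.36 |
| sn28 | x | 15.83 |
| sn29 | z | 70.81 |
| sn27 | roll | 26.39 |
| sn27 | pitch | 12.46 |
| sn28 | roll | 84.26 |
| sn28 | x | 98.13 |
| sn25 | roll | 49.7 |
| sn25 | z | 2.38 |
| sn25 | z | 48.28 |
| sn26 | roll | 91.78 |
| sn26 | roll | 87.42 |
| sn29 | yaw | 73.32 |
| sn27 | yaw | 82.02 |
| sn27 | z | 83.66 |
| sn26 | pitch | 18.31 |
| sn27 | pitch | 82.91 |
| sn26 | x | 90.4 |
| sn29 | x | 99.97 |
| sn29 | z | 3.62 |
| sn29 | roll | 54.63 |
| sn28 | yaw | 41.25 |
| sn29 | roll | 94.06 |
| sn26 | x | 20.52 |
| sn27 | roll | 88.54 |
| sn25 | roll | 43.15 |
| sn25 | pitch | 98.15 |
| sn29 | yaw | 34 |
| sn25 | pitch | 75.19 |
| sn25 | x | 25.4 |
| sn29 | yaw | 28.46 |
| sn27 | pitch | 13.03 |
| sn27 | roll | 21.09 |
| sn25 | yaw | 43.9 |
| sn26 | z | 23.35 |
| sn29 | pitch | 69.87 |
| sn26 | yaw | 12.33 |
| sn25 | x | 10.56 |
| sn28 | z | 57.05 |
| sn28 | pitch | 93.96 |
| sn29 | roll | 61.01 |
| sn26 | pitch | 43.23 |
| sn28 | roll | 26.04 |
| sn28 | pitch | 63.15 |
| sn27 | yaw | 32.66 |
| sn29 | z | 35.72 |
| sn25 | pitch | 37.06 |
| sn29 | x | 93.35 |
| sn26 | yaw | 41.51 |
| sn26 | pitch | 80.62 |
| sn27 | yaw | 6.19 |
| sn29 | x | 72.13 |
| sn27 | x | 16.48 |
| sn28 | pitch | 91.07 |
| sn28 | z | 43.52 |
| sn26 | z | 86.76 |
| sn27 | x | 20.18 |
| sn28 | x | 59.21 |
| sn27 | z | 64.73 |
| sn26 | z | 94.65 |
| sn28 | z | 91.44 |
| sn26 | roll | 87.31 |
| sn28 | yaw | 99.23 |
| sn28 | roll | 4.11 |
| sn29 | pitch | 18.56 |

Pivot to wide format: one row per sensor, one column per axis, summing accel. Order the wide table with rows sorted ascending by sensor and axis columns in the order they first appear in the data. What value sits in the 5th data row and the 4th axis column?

209.70

With rows sorted ascending by sensor, row 5 is sensor=sn29. axis columns in first-appearance order: x, yaw, z, roll, pitch; column 4 is roll.
Long rows with sensor=sn29, axis=roll: 54.63 + 94.06 + 61.01 = 209.70.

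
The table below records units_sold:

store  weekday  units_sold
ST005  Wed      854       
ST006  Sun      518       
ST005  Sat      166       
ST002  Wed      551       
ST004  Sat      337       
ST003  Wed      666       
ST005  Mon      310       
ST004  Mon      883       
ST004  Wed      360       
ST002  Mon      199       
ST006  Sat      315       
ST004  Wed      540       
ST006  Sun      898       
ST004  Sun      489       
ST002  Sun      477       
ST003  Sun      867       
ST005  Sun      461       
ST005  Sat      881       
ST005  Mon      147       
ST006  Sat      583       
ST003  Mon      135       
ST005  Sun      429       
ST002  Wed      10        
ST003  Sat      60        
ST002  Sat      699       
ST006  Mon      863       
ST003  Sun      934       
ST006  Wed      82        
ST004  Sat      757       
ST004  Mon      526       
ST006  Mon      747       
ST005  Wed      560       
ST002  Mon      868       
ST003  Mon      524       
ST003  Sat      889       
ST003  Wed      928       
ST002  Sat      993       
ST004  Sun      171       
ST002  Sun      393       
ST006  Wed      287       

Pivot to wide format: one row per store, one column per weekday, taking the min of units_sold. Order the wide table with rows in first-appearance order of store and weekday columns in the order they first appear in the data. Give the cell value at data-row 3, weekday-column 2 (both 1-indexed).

With rows in first-appearance order of store, row 3 is store=ST002. weekday columns in first-appearance order: Wed, Sun, Sat, Mon; column 2 is Sun.
Long rows with store=ST002, weekday=Sun: min(477, 393) = 393.

393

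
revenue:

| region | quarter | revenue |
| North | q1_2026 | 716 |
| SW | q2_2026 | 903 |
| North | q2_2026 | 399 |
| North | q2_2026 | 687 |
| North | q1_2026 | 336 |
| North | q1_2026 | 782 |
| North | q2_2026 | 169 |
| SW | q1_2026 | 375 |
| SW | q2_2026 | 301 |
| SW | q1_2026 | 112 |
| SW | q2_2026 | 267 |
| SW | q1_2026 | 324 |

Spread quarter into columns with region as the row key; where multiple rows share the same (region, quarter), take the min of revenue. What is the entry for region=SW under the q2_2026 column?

267

Rows with region=SW and quarter=q2_2026: revenue values are 903, 301, 267.
min(903, 301, 267) = 267.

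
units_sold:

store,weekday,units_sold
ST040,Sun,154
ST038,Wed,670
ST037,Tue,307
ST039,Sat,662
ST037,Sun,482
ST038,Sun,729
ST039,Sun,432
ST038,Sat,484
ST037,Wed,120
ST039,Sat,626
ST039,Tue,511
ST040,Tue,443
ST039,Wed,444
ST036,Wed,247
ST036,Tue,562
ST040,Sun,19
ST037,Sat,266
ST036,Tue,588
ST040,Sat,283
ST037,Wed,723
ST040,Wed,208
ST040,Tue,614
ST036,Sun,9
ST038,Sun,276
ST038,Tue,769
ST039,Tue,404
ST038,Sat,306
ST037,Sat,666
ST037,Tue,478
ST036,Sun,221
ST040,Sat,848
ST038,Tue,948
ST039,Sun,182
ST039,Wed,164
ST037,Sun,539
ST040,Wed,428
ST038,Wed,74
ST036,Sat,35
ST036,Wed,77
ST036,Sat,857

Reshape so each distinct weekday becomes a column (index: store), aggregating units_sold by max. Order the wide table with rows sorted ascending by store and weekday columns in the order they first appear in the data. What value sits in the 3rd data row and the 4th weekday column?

484

With rows sorted ascending by store, row 3 is store=ST038. weekday columns in first-appearance order: Sun, Wed, Tue, Sat; column 4 is Sat.
Long rows with store=ST038, weekday=Sat: max(484, 306) = 484.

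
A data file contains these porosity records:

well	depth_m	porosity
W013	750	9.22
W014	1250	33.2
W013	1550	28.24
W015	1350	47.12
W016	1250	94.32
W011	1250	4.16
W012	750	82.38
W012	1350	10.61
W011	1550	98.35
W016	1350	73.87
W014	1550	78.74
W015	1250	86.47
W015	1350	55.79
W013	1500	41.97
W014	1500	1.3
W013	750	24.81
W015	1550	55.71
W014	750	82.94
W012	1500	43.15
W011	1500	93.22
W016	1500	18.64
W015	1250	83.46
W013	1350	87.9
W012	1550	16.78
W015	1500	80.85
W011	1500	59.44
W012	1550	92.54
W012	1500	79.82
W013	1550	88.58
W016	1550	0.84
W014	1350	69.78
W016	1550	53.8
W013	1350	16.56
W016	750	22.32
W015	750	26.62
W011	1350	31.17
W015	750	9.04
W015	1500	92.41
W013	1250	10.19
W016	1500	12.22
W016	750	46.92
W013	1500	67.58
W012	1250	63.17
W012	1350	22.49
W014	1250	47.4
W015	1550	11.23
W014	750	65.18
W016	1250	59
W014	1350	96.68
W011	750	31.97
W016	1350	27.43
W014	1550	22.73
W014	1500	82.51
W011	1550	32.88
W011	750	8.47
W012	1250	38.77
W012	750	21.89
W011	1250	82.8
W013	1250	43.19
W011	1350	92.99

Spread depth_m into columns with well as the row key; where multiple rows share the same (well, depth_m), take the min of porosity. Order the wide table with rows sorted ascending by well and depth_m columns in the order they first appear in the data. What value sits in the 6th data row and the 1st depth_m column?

22.32

With rows sorted ascending by well, row 6 is well=W016. depth_m columns in first-appearance order: 750, 1250, 1550, 1350, 1500; column 1 is 750.
Long rows with well=W016, depth_m=750: min(22.32, 46.92) = 22.32.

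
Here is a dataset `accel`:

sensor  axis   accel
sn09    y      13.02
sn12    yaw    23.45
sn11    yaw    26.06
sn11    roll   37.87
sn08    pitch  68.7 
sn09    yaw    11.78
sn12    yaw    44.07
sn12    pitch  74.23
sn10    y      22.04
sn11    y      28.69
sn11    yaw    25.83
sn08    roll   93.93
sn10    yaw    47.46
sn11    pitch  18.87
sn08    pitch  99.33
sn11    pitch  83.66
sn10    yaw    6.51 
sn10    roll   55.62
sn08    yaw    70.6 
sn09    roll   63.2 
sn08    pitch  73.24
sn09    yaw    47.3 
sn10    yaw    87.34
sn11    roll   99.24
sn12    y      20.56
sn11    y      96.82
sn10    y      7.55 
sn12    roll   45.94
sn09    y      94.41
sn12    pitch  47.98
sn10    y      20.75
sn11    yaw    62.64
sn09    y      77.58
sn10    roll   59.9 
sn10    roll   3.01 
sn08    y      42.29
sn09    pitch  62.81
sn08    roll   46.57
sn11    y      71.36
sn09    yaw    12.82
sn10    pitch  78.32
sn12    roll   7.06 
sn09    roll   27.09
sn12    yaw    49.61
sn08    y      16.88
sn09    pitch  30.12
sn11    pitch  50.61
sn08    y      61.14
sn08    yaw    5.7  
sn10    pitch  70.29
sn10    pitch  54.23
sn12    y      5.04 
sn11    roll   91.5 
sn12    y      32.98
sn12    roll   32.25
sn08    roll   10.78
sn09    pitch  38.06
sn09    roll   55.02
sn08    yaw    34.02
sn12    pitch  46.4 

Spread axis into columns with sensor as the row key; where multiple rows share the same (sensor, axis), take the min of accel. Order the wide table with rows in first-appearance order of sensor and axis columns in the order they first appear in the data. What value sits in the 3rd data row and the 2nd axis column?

With rows in first-appearance order of sensor, row 3 is sensor=sn11. axis columns in first-appearance order: y, yaw, roll, pitch; column 2 is yaw.
Long rows with sensor=sn11, axis=yaw: min(26.06, 25.83, 62.64) = 25.83.

25.83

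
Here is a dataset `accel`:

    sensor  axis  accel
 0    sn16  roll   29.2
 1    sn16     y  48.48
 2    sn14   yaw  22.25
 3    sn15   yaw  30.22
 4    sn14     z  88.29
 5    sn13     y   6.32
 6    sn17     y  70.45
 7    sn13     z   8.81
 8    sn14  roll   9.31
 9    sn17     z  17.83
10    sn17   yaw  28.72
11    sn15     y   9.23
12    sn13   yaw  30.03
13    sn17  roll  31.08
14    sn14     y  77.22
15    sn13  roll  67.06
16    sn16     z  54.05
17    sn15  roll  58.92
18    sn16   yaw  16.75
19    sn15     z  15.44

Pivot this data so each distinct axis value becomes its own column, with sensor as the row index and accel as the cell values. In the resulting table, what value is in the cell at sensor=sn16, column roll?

29.2

Wide layout: rows indexed by sensor, columns are the 4 distinct axis values (roll, y, yaw, z).
Cell (sensor=sn16, axis=roll) draws from the long row where sensor=sn16 and axis=roll, which has accel=29.2.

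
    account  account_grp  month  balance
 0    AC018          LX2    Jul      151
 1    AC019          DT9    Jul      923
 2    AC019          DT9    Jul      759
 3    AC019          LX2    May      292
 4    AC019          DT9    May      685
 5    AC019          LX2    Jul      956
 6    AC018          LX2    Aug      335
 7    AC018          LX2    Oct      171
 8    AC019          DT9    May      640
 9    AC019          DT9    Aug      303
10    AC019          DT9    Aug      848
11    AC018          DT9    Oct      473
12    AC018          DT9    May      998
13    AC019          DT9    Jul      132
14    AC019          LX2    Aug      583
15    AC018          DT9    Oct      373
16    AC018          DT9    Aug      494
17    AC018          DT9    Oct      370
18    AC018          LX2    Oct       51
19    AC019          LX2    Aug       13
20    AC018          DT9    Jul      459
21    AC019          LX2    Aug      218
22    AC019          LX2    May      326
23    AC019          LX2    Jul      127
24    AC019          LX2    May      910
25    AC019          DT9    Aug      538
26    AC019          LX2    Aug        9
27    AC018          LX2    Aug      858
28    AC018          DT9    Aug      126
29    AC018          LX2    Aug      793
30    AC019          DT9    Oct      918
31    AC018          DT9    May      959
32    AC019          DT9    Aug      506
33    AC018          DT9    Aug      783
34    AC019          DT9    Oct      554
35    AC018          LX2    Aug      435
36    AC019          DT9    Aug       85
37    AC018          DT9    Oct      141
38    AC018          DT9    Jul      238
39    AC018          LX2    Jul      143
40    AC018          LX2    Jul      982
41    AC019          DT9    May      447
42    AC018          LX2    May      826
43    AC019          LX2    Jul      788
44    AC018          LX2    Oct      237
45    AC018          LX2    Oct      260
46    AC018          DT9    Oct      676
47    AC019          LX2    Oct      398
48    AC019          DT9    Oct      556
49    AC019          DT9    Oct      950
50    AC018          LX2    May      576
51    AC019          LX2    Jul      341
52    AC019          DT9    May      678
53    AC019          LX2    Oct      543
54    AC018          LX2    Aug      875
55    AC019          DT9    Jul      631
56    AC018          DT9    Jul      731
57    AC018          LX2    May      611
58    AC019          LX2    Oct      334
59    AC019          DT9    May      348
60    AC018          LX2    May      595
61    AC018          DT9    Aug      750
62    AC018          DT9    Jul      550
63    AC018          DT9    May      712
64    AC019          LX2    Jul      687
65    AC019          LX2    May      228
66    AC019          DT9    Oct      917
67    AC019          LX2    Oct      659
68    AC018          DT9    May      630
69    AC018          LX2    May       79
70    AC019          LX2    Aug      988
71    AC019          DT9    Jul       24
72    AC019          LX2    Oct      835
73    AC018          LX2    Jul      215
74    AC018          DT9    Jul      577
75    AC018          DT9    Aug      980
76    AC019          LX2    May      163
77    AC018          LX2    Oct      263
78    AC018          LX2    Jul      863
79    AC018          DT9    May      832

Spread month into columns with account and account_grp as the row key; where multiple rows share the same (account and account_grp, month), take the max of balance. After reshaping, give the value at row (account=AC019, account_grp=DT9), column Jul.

Rows with account=AC019, account_grp=DT9 and month=Jul: balance values are 923, 759, 132, 631, 24.
max(923, 759, 132, 631, 24) = 923.

923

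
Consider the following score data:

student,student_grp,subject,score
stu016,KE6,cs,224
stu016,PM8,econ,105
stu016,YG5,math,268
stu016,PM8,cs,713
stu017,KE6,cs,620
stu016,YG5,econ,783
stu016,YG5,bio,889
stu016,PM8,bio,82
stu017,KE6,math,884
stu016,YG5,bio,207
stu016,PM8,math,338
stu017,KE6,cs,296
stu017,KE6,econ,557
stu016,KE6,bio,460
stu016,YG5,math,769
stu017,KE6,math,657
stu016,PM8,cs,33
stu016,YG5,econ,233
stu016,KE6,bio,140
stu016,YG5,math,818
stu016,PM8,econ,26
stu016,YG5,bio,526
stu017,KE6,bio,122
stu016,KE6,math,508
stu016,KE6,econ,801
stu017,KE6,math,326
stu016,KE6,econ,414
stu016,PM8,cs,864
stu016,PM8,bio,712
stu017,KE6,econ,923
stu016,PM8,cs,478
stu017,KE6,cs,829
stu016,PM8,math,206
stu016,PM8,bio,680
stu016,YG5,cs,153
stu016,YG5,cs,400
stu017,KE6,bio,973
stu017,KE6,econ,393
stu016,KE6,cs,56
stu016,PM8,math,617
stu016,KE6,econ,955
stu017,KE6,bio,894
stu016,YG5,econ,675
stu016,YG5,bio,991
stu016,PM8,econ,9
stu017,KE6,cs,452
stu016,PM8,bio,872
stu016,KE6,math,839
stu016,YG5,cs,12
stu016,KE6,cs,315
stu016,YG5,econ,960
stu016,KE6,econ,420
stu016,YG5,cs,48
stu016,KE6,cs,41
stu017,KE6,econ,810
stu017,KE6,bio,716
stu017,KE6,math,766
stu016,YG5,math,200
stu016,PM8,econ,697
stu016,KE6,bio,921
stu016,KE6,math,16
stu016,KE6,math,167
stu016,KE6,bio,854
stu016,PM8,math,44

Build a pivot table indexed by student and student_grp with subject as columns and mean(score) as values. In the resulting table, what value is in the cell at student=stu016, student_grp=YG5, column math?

Rows with student=stu016, student_grp=YG5 and subject=math: score values are 268, 769, 818, 200.
(268 + 769 + 818 + 200) / 4 = 513.75.

513.75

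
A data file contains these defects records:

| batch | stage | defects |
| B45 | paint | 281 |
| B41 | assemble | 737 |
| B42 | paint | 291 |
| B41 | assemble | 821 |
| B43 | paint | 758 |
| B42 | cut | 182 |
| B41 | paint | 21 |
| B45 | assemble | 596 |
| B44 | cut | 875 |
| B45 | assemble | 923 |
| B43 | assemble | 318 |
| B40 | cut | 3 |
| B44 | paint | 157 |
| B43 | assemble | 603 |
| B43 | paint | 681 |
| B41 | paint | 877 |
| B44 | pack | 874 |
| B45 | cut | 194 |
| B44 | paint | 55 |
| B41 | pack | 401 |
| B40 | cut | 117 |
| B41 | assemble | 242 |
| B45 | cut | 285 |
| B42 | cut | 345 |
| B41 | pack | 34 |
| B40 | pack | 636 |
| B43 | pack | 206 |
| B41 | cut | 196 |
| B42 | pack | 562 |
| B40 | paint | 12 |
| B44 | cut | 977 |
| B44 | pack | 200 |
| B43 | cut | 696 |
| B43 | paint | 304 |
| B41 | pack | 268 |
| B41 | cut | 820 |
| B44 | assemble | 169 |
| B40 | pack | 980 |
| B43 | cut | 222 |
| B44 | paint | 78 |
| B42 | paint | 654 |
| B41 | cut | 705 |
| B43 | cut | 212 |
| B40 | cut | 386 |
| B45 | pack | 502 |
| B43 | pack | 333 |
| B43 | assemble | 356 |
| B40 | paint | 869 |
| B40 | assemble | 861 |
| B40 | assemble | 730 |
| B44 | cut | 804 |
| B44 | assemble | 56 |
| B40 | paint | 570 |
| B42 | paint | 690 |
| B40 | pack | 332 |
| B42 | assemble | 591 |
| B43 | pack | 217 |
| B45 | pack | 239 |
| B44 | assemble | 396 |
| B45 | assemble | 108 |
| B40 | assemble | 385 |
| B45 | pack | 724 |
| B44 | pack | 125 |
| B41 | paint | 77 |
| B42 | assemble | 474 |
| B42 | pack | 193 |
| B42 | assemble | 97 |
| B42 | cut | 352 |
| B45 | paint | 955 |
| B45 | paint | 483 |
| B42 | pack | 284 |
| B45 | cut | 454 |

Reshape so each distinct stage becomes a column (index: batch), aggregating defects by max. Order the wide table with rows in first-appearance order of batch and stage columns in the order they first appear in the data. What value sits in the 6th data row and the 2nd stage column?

861

With rows in first-appearance order of batch, row 6 is batch=B40. stage columns in first-appearance order: paint, assemble, cut, pack; column 2 is assemble.
Long rows with batch=B40, stage=assemble: max(861, 730, 385) = 861.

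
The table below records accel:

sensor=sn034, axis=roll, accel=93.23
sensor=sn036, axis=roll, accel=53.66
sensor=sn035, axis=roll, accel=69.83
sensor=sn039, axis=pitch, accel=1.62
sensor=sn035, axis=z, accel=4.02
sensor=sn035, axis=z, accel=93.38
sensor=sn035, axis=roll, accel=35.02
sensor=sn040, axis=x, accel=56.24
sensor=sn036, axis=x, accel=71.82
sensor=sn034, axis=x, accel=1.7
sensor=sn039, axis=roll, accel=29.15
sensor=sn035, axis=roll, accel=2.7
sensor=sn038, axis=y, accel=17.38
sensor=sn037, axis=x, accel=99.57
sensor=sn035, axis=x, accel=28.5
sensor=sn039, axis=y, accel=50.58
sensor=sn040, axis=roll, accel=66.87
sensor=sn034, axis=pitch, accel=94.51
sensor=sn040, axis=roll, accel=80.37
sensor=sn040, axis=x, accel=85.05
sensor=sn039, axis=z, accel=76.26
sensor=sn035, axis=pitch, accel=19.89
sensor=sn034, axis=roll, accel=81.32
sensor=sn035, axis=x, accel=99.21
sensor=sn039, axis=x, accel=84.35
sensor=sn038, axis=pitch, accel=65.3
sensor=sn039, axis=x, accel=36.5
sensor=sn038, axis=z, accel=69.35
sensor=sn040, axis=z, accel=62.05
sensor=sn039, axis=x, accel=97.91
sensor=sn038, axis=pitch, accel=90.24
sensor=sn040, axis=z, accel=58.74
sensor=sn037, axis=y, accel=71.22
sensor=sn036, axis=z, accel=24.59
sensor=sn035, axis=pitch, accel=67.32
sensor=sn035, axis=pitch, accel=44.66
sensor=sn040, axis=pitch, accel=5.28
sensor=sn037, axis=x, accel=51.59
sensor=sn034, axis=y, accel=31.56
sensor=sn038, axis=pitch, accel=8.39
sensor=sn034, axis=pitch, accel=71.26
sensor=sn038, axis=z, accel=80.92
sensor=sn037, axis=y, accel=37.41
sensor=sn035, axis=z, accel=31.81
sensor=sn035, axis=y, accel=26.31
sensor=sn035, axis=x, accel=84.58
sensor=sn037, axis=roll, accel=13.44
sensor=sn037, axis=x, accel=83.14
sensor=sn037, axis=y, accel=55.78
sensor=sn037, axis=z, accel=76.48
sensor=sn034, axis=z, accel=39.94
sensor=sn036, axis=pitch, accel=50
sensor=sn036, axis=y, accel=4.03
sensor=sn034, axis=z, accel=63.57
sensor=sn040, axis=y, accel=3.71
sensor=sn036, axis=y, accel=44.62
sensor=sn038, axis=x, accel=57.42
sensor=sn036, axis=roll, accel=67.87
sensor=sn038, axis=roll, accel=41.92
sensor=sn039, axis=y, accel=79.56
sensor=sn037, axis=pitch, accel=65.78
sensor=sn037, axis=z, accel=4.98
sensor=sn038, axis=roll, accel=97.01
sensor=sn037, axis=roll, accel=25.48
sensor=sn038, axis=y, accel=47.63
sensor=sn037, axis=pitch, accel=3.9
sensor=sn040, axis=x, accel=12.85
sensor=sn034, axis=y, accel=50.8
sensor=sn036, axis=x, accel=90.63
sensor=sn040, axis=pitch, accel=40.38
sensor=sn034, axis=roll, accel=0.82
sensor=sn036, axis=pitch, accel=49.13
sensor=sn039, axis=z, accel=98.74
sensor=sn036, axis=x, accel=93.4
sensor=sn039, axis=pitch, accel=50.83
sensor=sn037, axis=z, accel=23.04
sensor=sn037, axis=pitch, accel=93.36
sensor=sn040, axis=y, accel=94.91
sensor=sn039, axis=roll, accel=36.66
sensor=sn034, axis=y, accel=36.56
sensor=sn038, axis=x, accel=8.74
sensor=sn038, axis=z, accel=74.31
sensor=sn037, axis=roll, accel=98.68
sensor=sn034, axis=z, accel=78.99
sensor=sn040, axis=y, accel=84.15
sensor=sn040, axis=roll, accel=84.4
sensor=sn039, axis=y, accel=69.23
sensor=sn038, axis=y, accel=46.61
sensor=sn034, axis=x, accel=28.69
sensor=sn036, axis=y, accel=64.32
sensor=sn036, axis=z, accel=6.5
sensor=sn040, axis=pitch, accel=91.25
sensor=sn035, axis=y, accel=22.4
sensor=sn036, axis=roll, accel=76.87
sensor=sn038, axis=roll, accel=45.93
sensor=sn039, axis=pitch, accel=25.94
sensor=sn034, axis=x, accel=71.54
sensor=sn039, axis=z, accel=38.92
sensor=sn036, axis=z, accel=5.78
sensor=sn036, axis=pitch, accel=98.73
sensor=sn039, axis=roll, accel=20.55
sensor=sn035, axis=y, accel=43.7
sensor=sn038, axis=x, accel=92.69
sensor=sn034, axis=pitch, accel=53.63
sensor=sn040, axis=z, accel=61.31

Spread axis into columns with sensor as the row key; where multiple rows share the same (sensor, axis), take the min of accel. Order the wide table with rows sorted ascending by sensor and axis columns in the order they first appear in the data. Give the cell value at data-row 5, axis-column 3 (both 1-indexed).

With rows sorted ascending by sensor, row 5 is sensor=sn038. axis columns in first-appearance order: roll, pitch, z, x, y; column 3 is z.
Long rows with sensor=sn038, axis=z: min(69.35, 80.92, 74.31) = 69.35.

69.35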